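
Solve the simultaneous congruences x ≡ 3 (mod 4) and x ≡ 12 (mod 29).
99

Using Chinese Remainder Theorem:
M = 4 × 29 = 116
M1 = 29, M2 = 4
y1 = 29^(-1) mod 4 = 1
y2 = 4^(-1) mod 29 = 22
x = (3×29×1 + 12×4×22) mod 116 = 99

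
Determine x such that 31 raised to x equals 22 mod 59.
10

Baby-step giant-step with step n = ⌈√59⌉ = 8.
Baby steps 31^j mod 59 (j:value) for j=0..7: 0:1, 1:31, 2:17, 3:55, 4:53, 5:50, 6:16, 7:24.
Giant-step multiplier: 31^(-8) ≡ 31^(58-8) = 31^50 ≡ 41 (mod 59).
Giant steps γ_i = 22·41^i mod 59: γ_0=22, γ_1=17 (in table at j=2).
x = i·n + j = 1·8 + 2 = 10.
Check: 31^10 ≡ 22 (mod 59).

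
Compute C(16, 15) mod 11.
5

Using Lucas' theorem:
Write n=16 and k=15 in base 11:
n in base 11: [1, 5]
k in base 11: [1, 4]
C(16,15) mod 11 = ∏ C(n_i, k_i) mod 11
Digit binomials (mod 11): C(1,1) = 1; C(5,4) = 5
Product: 1 × 5 = 5 ≡ 5 (mod 11)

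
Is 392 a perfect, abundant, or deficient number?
abundant

Proper divisors of 392: sum = 1 + 2 + 4 + 7 + 8 + 14 + 28 + 49 + 56 + 98 + 196 = 463
Since 463 > 392, 392 is abundant.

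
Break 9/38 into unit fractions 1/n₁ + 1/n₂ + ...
1/5 + 1/28 + 1/887 + 1/2359420

Greedy algorithm:
9/38: ceiling(38/9) = 5, use 1/5
7/190: ceiling(190/7) = 28, use 1/28
3/2660: ceiling(2660/3) = 887, use 1/887
1/2359420: ceiling(2359420/1) = 2359420, use 1/2359420
Result: 9/38 = 1/5 + 1/28 + 1/887 + 1/2359420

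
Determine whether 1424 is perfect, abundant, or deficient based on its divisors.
deficient

Proper divisors of 1424: sum = 1 + 2 + 4 + 8 + 16 + 89 + 178 + 356 + 712 = 1366
Since 1366 < 1424, 1424 is deficient.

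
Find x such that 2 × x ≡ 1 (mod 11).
6

gcd(2, 11) = 1, so the inverse exists.
Extended Euclidean algorithm on (11, 2):
11 = 5 × 2 + 1  ⟹  1 = (1)·11 + (-5)·2
So (-5)·2 ≡ 1 (mod 11), i.e. 2^(-1) ≡ -5 ≡ 6 (mod 11).
Check: 2 × 6 = 12 ≡ 1 (mod 11)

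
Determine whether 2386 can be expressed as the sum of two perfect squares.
19² + 45² (a=19, b=45)

Factorization: 2386 = 2 × 1193
By Fermat: n is sum of two squares iff every prime p ≡ 3 (mod 4) appears to even power.
All primes ≡ 3 (mod 4) appear to even power.
Search a = 0, 1, 2, … for 2386 - a² a perfect square: first hit at a = 19: 2386 - 361 = 2025 = 45².
2386 = 19² + 45² = 361 + 2025 ✓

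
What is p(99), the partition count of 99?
169229875

p(n) counts ways to write n as a sum of positive integers (order ignored).
Euler's pentagonal recurrence: p(k) = p(k-1) + p(k-2) - p(k-5) - p(k-7) + p(k-12) + p(k-15) - ... (offsets j(3j∓1)/2, signs ++--, p(0)=1, p(<0)=0).
DP table for k = 0..98: p(0)=1, p(1)=1, p(2)=2, p(3)=3, p(4)=5, p(5)=7, p(6)=11, p(7)=15, p(8)=22, p(9)=30, p(10)=42, p(11)=56, p(12)=77, p(13)=101, p(14)=135, p(15)=176, p(16)=231, p(17)=297, p(18)=385, p(19)=490, p(20)=627, p(21)=792, p(22)=1002, p(23)=1255, p(24)=1575, p(25)=1958, p(26)=2436, p(27)=3010, p(28)=3718, p(29)=4565, p(30)=5604, p(31)=6842, p(32)=8349, p(33)=10143, p(34)=12310, p(35)=14883, p(36)=17977, p(37)=21637, p(38)=26015, p(39)=31185, p(40)=37338, p(41)=44583, p(42)=53174, p(43)=63261, p(44)=75175, p(45)=89134, p(46)=105558, p(47)=124754, p(48)=147273, p(49)=173525, p(50)=204226, p(51)=239943, p(52)=281589, p(53)=329931, p(54)=386155, p(55)=451276, p(56)=526823, p(57)=614154, p(58)=715220, p(59)=831820, p(60)=966467, p(61)=1121505, p(62)=1300156, p(63)=1505499, p(64)=1741630, p(65)=2012558, p(66)=2323520, p(67)=2679689, p(68)=3087735, p(69)=3554345, p(70)=4087968, p(71)=4697205, p(72)=5392783, p(73)=6185689, p(74)=7089500, p(75)=8118264, p(76)=9289091, p(77)=10619863, p(78)=12132164, p(79)=13848650, p(80)=15796476, p(81)=18004327, p(82)=20506255, p(83)=23338469, p(84)=26543660, p(85)=30167357, p(86)=34262962, p(87)=38887673, p(88)=44108109, p(89)=49995925, p(90)=56634173, p(91)=64112359, p(92)=72533807, p(93)=82010177, p(94)=92669720, p(95)=104651419, p(96)=118114304, p(97)=133230930, p(98)=150198136.
Final step: p(99) = p(98) + p(97) - p(94) - p(92) + p(87) + p(84) - p(77) - p(73) + p(64) + p(59) - p(48) - p(42) + p(29) + p(22) - p(7)
= 150198136 + 133230930 - 92669720 - 72533807 + 38887673 + 26543660 - 10619863 - 6185689 + 1741630 + 831820 - 147273 - 53174 + 4565 + 1002 - 15
= 169229875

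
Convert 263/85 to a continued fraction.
[3; 10, 1, 1, 1, 2]

Euclidean algorithm steps:
263 = 3 × 85 + 8
85 = 10 × 8 + 5
8 = 1 × 5 + 3
5 = 1 × 3 + 2
3 = 1 × 2 + 1
2 = 2 × 1 + 0
Continued fraction: [3; 10, 1, 1, 1, 2]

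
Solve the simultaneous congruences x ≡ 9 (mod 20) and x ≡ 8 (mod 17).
229

Using Chinese Remainder Theorem:
M = 20 × 17 = 340
M1 = 17, M2 = 20
y1 = 17^(-1) mod 20 = 13
y2 = 20^(-1) mod 17 = 6
x = (9×17×13 + 8×20×6) mod 340 = 229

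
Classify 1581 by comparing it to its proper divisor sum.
deficient

Proper divisors of 1581: sum = 1 + 3 + 17 + 31 + 51 + 93 + 527 = 723
Since 723 < 1581, 1581 is deficient.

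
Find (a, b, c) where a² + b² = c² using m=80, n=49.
(3999, 7840, 8801)

Euclid's formula: a = m² - n², b = 2mn, c = m² + n²
m = 80, n = 49
a = 80² - 49² = 6400 - 2401 = 3999
b = 2 × 80 × 49 = 7840
c = 80² + 49² = 6400 + 2401 = 8801
Verification: 3999² + 7840² = 15992001 + 61465600 = 77457601 = 8801² ✓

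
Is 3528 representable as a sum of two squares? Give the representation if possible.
42² + 42² (a=42, b=42)

Factorization: 3528 = 2^3 × 3^2 × 7^2
By Fermat: n is sum of two squares iff every prime p ≡ 3 (mod 4) appears to even power.
All primes ≡ 3 (mod 4) appear to even power.
Search a = 0, 1, 2, … for 3528 - a² a perfect square: first hit at a = 42: 3528 - 1764 = 1764 = 42².
3528 = 42² + 42² = 1764 + 1764 ✓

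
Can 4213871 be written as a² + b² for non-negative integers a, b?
Not possible

Factorization: 4213871 = 43^3 × 53
By Fermat: n is sum of two squares iff every prime p ≡ 3 (mod 4) appears to even power.
Prime(s) ≡ 3 (mod 4) with odd exponent: [(43, 3)]
Therefore 4213871 cannot be expressed as a² + b².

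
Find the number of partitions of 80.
15796476

p(n) counts ways to write n as a sum of positive integers (order ignored).
Euler's pentagonal recurrence: p(k) = p(k-1) + p(k-2) - p(k-5) - p(k-7) + p(k-12) + p(k-15) - ... (offsets j(3j∓1)/2, signs ++--, p(0)=1, p(<0)=0).
DP table for k = 0..79: p(0)=1, p(1)=1, p(2)=2, p(3)=3, p(4)=5, p(5)=7, p(6)=11, p(7)=15, p(8)=22, p(9)=30, p(10)=42, p(11)=56, p(12)=77, p(13)=101, p(14)=135, p(15)=176, p(16)=231, p(17)=297, p(18)=385, p(19)=490, p(20)=627, p(21)=792, p(22)=1002, p(23)=1255, p(24)=1575, p(25)=1958, p(26)=2436, p(27)=3010, p(28)=3718, p(29)=4565, p(30)=5604, p(31)=6842, p(32)=8349, p(33)=10143, p(34)=12310, p(35)=14883, p(36)=17977, p(37)=21637, p(38)=26015, p(39)=31185, p(40)=37338, p(41)=44583, p(42)=53174, p(43)=63261, p(44)=75175, p(45)=89134, p(46)=105558, p(47)=124754, p(48)=147273, p(49)=173525, p(50)=204226, p(51)=239943, p(52)=281589, p(53)=329931, p(54)=386155, p(55)=451276, p(56)=526823, p(57)=614154, p(58)=715220, p(59)=831820, p(60)=966467, p(61)=1121505, p(62)=1300156, p(63)=1505499, p(64)=1741630, p(65)=2012558, p(66)=2323520, p(67)=2679689, p(68)=3087735, p(69)=3554345, p(70)=4087968, p(71)=4697205, p(72)=5392783, p(73)=6185689, p(74)=7089500, p(75)=8118264, p(76)=9289091, p(77)=10619863, p(78)=12132164, p(79)=13848650.
Final step: p(80) = p(79) + p(78) - p(75) - p(73) + p(68) + p(65) - p(58) - p(54) + p(45) + p(40) - p(29) - p(23) + p(10) + p(3)
= 13848650 + 12132164 - 8118264 - 6185689 + 3087735 + 2012558 - 715220 - 386155 + 89134 + 37338 - 4565 - 1255 + 42 + 3
= 15796476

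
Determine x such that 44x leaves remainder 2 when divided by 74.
x ≡ 32 (mod 37)

gcd(44, 74) = 2, which divides 2, so solutions exist.
Divide through by 2: 22x ≡ 1 (mod 37).
Find 22^(-1) mod 37 by the extended Euclidean algorithm:
37 = 1 × 22 + 15  ⟹  15 = (1)·37 + (-1)·22
22 = 1 × 15 + 7  ⟹  7 = (-1)·37 + (2)·22
15 = 2 × 7 + 1  ⟹  1 = (3)·37 + (-5)·22
So (-5)·22 ≡ 1 (mod 37), i.e. 22^(-1) ≡ -5 ≡ 32 (mod 37).
x ≡ 32 × 1 = 32 ≡ 32 (mod 37).
Check: 44 × 32 = 1408 ≡ 2 (mod 74).
x ≡ 32 (mod 37), giving 2 solutions mod 74.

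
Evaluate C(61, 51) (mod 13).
0

Using Lucas' theorem:
Write n=61 and k=51 in base 13:
n in base 13: [4, 9]
k in base 13: [3, 12]
C(61,51) mod 13 = ∏ C(n_i, k_i) mod 13
Digit binomials (mod 13): C(4,3) = 4; C(9,12) = 0 (k_i > n_i)
Product: 4 × 0 = 0 ≡ 0 (mod 13)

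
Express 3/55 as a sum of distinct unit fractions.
1/19 + 1/523 + 1/546535

Greedy algorithm:
3/55: ceiling(55/3) = 19, use 1/19
2/1045: ceiling(1045/2) = 523, use 1/523
1/546535: ceiling(546535/1) = 546535, use 1/546535
Result: 3/55 = 1/19 + 1/523 + 1/546535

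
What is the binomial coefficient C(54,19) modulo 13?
0

Using Lucas' theorem:
Write n=54 and k=19 in base 13:
n in base 13: [4, 2]
k in base 13: [1, 6]
C(54,19) mod 13 = ∏ C(n_i, k_i) mod 13
Digit binomials (mod 13): C(4,1) = 4; C(2,6) = 0 (k_i > n_i)
Product: 4 × 0 = 0 ≡ 0 (mod 13)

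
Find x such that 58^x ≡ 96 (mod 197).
58

Baby-step giant-step with step n = ⌈√197⌉ = 15.
Baby steps 58^j mod 197 (j:value) for j=0..14: 0:1, 1:58, 2:15, 3:82, 4:28, 5:48, 6:26, 7:129, 8:193, 9:162, 10:137, 11:66, 12:85, 13:5, 14:93.
Giant-step multiplier: 58^(-15) ≡ 58^(196-15) = 58^181 ≡ 176 (mod 197).
Giant steps γ_i = 96·176^i mod 197: γ_0=96, γ_1=151, γ_2=178, γ_3=5 (in table at j=13).
x = i·n + j = 3·15 + 13 = 58.
Check: 58^58 ≡ 96 (mod 197).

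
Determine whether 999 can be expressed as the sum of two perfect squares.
Not possible

Factorization: 999 = 3^3 × 37
By Fermat: n is sum of two squares iff every prime p ≡ 3 (mod 4) appears to even power.
Prime(s) ≡ 3 (mod 4) with odd exponent: [(3, 3)]
Therefore 999 cannot be expressed as a² + b².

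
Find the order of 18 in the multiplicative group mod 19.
2

19 is prime, so ord(18) divides φ(19) = 18.
Divisors of 18: 1, 2, 3, 6, 9, 18.
Repeated squaring: 18^1 ≡ 18, 18^2 ≡ 1, 18^4 ≡ 1, 18^8 ≡ 1, 18^16 ≡ 1 (mod 19).
Test 18^d mod 19 for each divisor d in increasing order:
18^1 ≡ 18
18^2 ≡ 1  ← first divisor giving 1
The order is 2.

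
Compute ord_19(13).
18

19 is prime, so ord(13) divides φ(19) = 18.
Divisors of 18: 1, 2, 3, 6, 9, 18.
Repeated squaring: 13^1 ≡ 13, 13^2 ≡ 17, 13^4 ≡ 4, 13^8 ≡ 16, 13^16 ≡ 9 (mod 19).
Test 13^d mod 19 for each divisor d in increasing order:
13^1 ≡ 13
13^2 ≡ 17
13^3 = 13^2·13^1 ≡ 12
13^6 = 13^4·13^2 ≡ 11
13^9 = 13^8·13^1 ≡ 18
13^18 = 13^16·13^2 ≡ 1  ← first divisor giving 1
The order is 18.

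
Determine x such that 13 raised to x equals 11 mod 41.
13

Baby-step giant-step with step n = ⌈√41⌉ = 7.
Baby steps 13^j mod 41 (j:value) for j=0..6: 0:1, 1:13, 2:5, 3:24, 4:25, 5:38, 6:2.
Giant-step multiplier: 13^(-7) ≡ 13^(40-7) = 13^33 ≡ 30 (mod 41).
Giant steps γ_i = 11·30^i mod 41: γ_0=11, γ_1=2 (in table at j=6).
x = i·n + j = 1·7 + 6 = 13.
Check: 13^13 ≡ 11 (mod 41).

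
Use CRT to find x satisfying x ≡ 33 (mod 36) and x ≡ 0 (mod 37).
1221

Using Chinese Remainder Theorem:
M = 36 × 37 = 1332
M1 = 37, M2 = 36
y1 = 37^(-1) mod 36 = 1
y2 = 36^(-1) mod 37 = 36
x = (33×37×1 + 0×36×36) mod 1332 = 1221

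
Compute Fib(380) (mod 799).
373

Matrix identity: Q^n = [[F_(n+1), F_n], [F_n, F_(n-1)]] with Q = [[1,1],[1,0]].
n = 380 = 101111100₂. Square-and-multiply, entries mod 799:
Q^1 = [[1,1],[1,0]]
Q^2 = (Q^1)² = [[2,1],[1,1]]
Q^5 = (Q^2)²·Q = [[8,5],[5,3]]
Q^11 = (Q^5)²·Q = [[144,89],[89,55]]
Q^23 = (Q^11)²·Q = [[26,692],[692,133]]
Q^47 = (Q^23)²·Q = [[705,140],[140,565]]
Q^95 = (Q^47)²·Q = [[94,471],[471,422]]
Q^190 = (Q^95)² = [[565,140],[140,425]]
Q^380 = (Q^190)² = [[49,373],[373,475]]
F_380 mod 799 = Q^380[0][1] = 373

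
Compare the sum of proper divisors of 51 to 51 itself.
deficient

Proper divisors of 51: sum = 1 + 3 + 17 = 21
Since 21 < 51, 51 is deficient.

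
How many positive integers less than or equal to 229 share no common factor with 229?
228

229 = 229
φ(n) = n × ∏(1 - 1/p) for each prime p dividing n
φ(229) = 229 × (1 - 1/229) = 228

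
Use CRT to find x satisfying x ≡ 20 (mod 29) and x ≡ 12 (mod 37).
49

Using Chinese Remainder Theorem:
M = 29 × 37 = 1073
M1 = 37, M2 = 29
y1 = 37^(-1) mod 29 = 11
y2 = 29^(-1) mod 37 = 23
x = (20×37×11 + 12×29×23) mod 1073 = 49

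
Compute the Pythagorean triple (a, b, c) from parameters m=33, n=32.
(65, 2112, 2113)

Euclid's formula: a = m² - n², b = 2mn, c = m² + n²
m = 33, n = 32
a = 33² - 32² = 1089 - 1024 = 65
b = 2 × 33 × 32 = 2112
c = 33² + 32² = 1089 + 1024 = 2113
Verification: 65² + 2112² = 4225 + 4460544 = 4464769 = 2113² ✓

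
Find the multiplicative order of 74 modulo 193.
64

193 is prime, so ord(74) divides φ(193) = 192.
Divisors of 192: 1, 2, 3, 4, 6, 8, 12, 16, 24, 32, 48, 64, 96, 192.
Repeated squaring: 74^1 ≡ 74, 74^2 ≡ 72, 74^4 ≡ 166, 74^8 ≡ 150, 74^16 ≡ 112, 74^32 ≡ 192, 74^64 ≡ 1, 74^128 ≡ 1 (mod 193).
Test 74^d mod 193 for each divisor d in increasing order:
74^1 ≡ 74
74^2 ≡ 72
74^3 = 74^2·74^1 ≡ 117
74^4 ≡ 166
74^6 = 74^4·74^2 ≡ 179
74^8 ≡ 150
74^12 = 74^8·74^4 ≡ 3
74^16 ≡ 112
74^24 = 74^16·74^8 ≡ 9
74^32 ≡ 192
74^48 = 74^32·74^16 ≡ 81
74^64 ≡ 1  ← first divisor giving 1
The order is 64.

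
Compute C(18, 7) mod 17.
0

Using Lucas' theorem:
Write n=18 and k=7 in base 17:
n in base 17: [1, 1]
k in base 17: [0, 7]
C(18,7) mod 17 = ∏ C(n_i, k_i) mod 17
Digit binomials (mod 17): C(1,0) = 1; C(1,7) = 0 (k_i > n_i)
Product: 1 × 0 = 0 ≡ 0 (mod 17)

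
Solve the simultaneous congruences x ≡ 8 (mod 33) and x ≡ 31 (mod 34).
371

Using Chinese Remainder Theorem:
M = 33 × 34 = 1122
M1 = 34, M2 = 33
y1 = 34^(-1) mod 33 = 1
y2 = 33^(-1) mod 34 = 33
x = (8×34×1 + 31×33×33) mod 1122 = 371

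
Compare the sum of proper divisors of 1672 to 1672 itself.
abundant

Proper divisors of 1672: sum = 1 + 2 + 4 + 8 + 11 + 19 + 22 + 38 + 44 + 76 + 88 + 152 + 209 + 418 + 836 = 1928
Since 1928 > 1672, 1672 is abundant.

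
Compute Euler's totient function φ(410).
160

410 = 2 × 5 × 41
φ(n) = n × ∏(1 - 1/p) for each prime p dividing n
φ(410) = 410 × (1 - 1/2) × (1 - 1/5) × (1 - 1/41) = 160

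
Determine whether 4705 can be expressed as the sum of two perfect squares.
9² + 68² (a=9, b=68)

Factorization: 4705 = 5 × 941
By Fermat: n is sum of two squares iff every prime p ≡ 3 (mod 4) appears to even power.
All primes ≡ 3 (mod 4) appear to even power.
Search a = 0, 1, 2, … for 4705 - a² a perfect square: first hit at a = 9: 4705 - 81 = 4624 = 68².
4705 = 9² + 68² = 81 + 4624 ✓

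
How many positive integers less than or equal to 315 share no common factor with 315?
144

315 = 3^2 × 5 × 7
φ(n) = n × ∏(1 - 1/p) for each prime p dividing n
φ(315) = 315 × (1 - 1/3) × (1 - 1/5) × (1 - 1/7) = 144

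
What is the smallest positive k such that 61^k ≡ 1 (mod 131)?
5

131 is prime, so ord(61) divides φ(131) = 130.
Divisors of 130: 1, 2, 5, 10, 13, 26, 65, 130.
Repeated squaring: 61^1 ≡ 61, 61^2 ≡ 53, 61^4 ≡ 58, 61^8 ≡ 89, 61^16 ≡ 61, 61^32 ≡ 53, 61^64 ≡ 58, 61^128 ≡ 89 (mod 131).
Test 61^d mod 131 for each divisor d in increasing order:
61^1 ≡ 61
61^2 ≡ 53
61^5 = 61^4·61^1 ≡ 1  ← first divisor giving 1
The order is 5.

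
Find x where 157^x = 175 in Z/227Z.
208

Baby-step giant-step with step n = ⌈√227⌉ = 16.
Baby steps 157^j mod 227 (j:value) for j=0..15: 0:1, 1:157, 2:133, 3:224, 4:210, 5:55, 6:9, 7:51, 8:62, 9:200, 10:74, 11:41, 12:81, 13:5, 14:104, 15:211.
Giant-step multiplier: 157^(-16) ≡ 157^(226-16) = 157^210 ≡ 121 (mod 227).
Giant steps γ_i = 175·121^i mod 227: γ_0=175, γ_1=64, γ_2=26, γ_3=195, γ_4=214, γ_5=16, γ_6=120, γ_7=219, γ_8=167, γ_9=4, γ_10=30, γ_11=225, γ_12=212, γ_13=1 (in table at j=0).
x = i·n + j = 13·16 + 0 = 208.
Check: 157^208 ≡ 175 (mod 227).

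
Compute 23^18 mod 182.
1

Repeated squaring. Binary of 18 = 10010.
23^1 ≡ 23 (mod 182); 23^2 ≡ 165 (mod 182); 23^4 ≡ 107 (mod 182); 23^8 ≡ 165 (mod 182); 23^16 ≡ 107 (mod 182)
23^18 = 23^2 × 23^16 ≡ 1 (mod 182)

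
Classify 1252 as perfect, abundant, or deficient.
deficient

Proper divisors of 1252: sum = 1 + 2 + 4 + 313 + 626 = 946
Since 946 < 1252, 1252 is deficient.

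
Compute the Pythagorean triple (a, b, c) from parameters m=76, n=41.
(4095, 6232, 7457)

Euclid's formula: a = m² - n², b = 2mn, c = m² + n²
m = 76, n = 41
a = 76² - 41² = 5776 - 1681 = 4095
b = 2 × 76 × 41 = 6232
c = 76² + 41² = 5776 + 1681 = 7457
Verification: 4095² + 6232² = 16769025 + 38837824 = 55606849 = 7457² ✓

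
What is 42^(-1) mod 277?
33

gcd(42, 277) = 1, so the inverse exists.
Extended Euclidean algorithm on (277, 42):
277 = 6 × 42 + 25  ⟹  25 = (1)·277 + (-6)·42
42 = 1 × 25 + 17  ⟹  17 = (-1)·277 + (7)·42
25 = 1 × 17 + 8  ⟹  8 = (2)·277 + (-13)·42
17 = 2 × 8 + 1  ⟹  1 = (-5)·277 + (33)·42
So (33)·42 ≡ 1 (mod 277), i.e. 42^(-1) ≡ 33 (mod 277).
Check: 42 × 33 = 1386 ≡ 1 (mod 277)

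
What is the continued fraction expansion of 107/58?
[1; 1, 5, 2, 4]

Euclidean algorithm steps:
107 = 1 × 58 + 49
58 = 1 × 49 + 9
49 = 5 × 9 + 4
9 = 2 × 4 + 1
4 = 4 × 1 + 0
Continued fraction: [1; 1, 5, 2, 4]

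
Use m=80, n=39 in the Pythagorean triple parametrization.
(4879, 6240, 7921)

Euclid's formula: a = m² - n², b = 2mn, c = m² + n²
m = 80, n = 39
a = 80² - 39² = 6400 - 1521 = 4879
b = 2 × 80 × 39 = 6240
c = 80² + 39² = 6400 + 1521 = 7921
Verification: 4879² + 6240² = 23804641 + 38937600 = 62742241 = 7921² ✓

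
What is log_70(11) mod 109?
91

Baby-step giant-step with step n = ⌈√109⌉ = 11.
Baby steps 70^j mod 109 (j:value) for j=0..10: 0:1, 1:70, 2:104, 3:86, 4:25, 5:6, 6:93, 7:79, 8:80, 9:41, 10:36.
Giant-step multiplier: 70^(-11) ≡ 70^(108-11) = 70^97 ≡ 42 (mod 109).
Giant steps γ_i = 11·42^i mod 109: γ_0=11, γ_1=26, γ_2=2, γ_3=84, γ_4=40, γ_5=45, γ_6=37, γ_7=28, γ_8=86 (in table at j=3).
x = i·n + j = 8·11 + 3 = 91.
Check: 70^91 ≡ 11 (mod 109).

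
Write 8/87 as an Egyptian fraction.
1/11 + 1/957

Greedy algorithm:
8/87: ceiling(87/8) = 11, use 1/11
1/957: ceiling(957/1) = 957, use 1/957
Result: 8/87 = 1/11 + 1/957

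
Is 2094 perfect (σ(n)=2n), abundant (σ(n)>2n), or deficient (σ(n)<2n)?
abundant

Proper divisors of 2094: sum = 1 + 2 + 3 + 6 + 349 + 698 + 1047 = 2106
Since 2106 > 2094, 2094 is abundant.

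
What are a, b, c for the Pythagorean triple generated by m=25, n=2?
(621, 100, 629)

Euclid's formula: a = m² - n², b = 2mn, c = m² + n²
m = 25, n = 2
a = 25² - 2² = 625 - 4 = 621
b = 2 × 25 × 2 = 100
c = 25² + 2² = 625 + 4 = 629
Verification: 621² + 100² = 385641 + 10000 = 395641 = 629² ✓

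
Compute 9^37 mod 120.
9

Repeated squaring. Binary of 37 = 100101.
9^1 ≡ 9 (mod 120); 9^2 ≡ 81 (mod 120); 9^4 ≡ 81 (mod 120); 9^8 ≡ 81 (mod 120); 9^16 ≡ 81 (mod 120); 9^32 ≡ 81 (mod 120)
9^37 = 9^1 × 9^4 × 9^32 ≡ 9 (mod 120)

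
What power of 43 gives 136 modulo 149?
143

Baby-step giant-step with step n = ⌈√149⌉ = 13.
Baby steps 43^j mod 149 (j:value) for j=0..12: 0:1, 1:43, 2:61, 3:90, 4:145, 5:126, 6:54, 7:87, 8:16, 9:92, 10:82, 11:99, 12:85.
Giant-step multiplier: 43^(-13) ≡ 43^(148-13) = 43^135 ≡ 83 (mod 149).
Giant steps γ_i = 136·83^i mod 149: γ_0=136, γ_1=113, γ_2=141, γ_3=81, γ_4=18, γ_5=4, γ_6=34, γ_7=140, γ_8=147, γ_9=132, γ_10=79, γ_11=1 (in table at j=0).
x = i·n + j = 11·13 + 0 = 143.
Check: 43^143 ≡ 136 (mod 149).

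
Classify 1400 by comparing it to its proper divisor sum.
abundant

Proper divisors of 1400: sum = 1 + 2 + 4 + 5 + 7 + 8 + 10 + 14 + ... + 200 + 280 + 350 + 700 (23 divisors) = 2320
Since 2320 > 1400, 1400 is abundant.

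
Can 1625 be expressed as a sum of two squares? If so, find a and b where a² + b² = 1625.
5² + 40² (a=5, b=40)

Factorization: 1625 = 5^3 × 13
By Fermat: n is sum of two squares iff every prime p ≡ 3 (mod 4) appears to even power.
All primes ≡ 3 (mod 4) appear to even power.
Search a = 0, 1, 2, … for 1625 - a² a perfect square: first hit at a = 5: 1625 - 25 = 1600 = 40².
1625 = 5² + 40² = 25 + 1600 ✓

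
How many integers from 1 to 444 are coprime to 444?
144

444 = 2^2 × 3 × 37
φ(n) = n × ∏(1 - 1/p) for each prime p dividing n
φ(444) = 444 × (1 - 1/2) × (1 - 1/3) × (1 - 1/37) = 144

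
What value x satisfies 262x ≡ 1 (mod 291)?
10

gcd(262, 291) = 1, so the inverse exists.
Extended Euclidean algorithm on (291, 262):
291 = 1 × 262 + 29  ⟹  29 = (1)·291 + (-1)·262
262 = 9 × 29 + 1  ⟹  1 = (-9)·291 + (10)·262
So (10)·262 ≡ 1 (mod 291), i.e. 262^(-1) ≡ 10 (mod 291).
Check: 262 × 10 = 2620 ≡ 1 (mod 291)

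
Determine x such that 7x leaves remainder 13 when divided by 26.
x ≡ 13 (mod 26)

gcd(7, 26) = 1, which divides 13, so solutions exist.
Find 7^(-1) mod 26 by the extended Euclidean algorithm:
26 = 3 × 7 + 5  ⟹  5 = (1)·26 + (-3)·7
7 = 1 × 5 + 2  ⟹  2 = (-1)·26 + (4)·7
5 = 2 × 2 + 1  ⟹  1 = (3)·26 + (-11)·7
So (-11)·7 ≡ 1 (mod 26), i.e. 7^(-1) ≡ -11 ≡ 15 (mod 26).
x ≡ 15 × 13 = 195 ≡ 13 (mod 26).
Check: 7 × 13 = 91 ≡ 13 (mod 26).
Unique solution: x ≡ 13 (mod 26)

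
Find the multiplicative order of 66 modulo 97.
48

97 is prime, so ord(66) divides φ(97) = 96.
Divisors of 96: 1, 2, 3, 4, 6, 8, 12, 16, 24, 32, 48, 96.
Repeated squaring: 66^1 ≡ 66, 66^2 ≡ 88, 66^4 ≡ 81, 66^8 ≡ 62, 66^16 ≡ 61, 66^32 ≡ 35, 66^64 ≡ 61 (mod 97).
Test 66^d mod 97 for each divisor d in increasing order:
66^1 ≡ 66
66^2 ≡ 88
66^3 = 66^2·66^1 ≡ 85
66^4 ≡ 81
66^6 = 66^4·66^2 ≡ 47
66^8 ≡ 62
66^12 = 66^8·66^4 ≡ 75
66^16 ≡ 61
66^24 = 66^16·66^8 ≡ 96
66^32 ≡ 35
66^48 = 66^32·66^16 ≡ 1  ← first divisor giving 1
The order is 48.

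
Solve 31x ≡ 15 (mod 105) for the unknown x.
x ≡ 75 (mod 105)

gcd(31, 105) = 1, which divides 15, so solutions exist.
Find 31^(-1) mod 105 by the extended Euclidean algorithm:
105 = 3 × 31 + 12  ⟹  12 = (1)·105 + (-3)·31
31 = 2 × 12 + 7  ⟹  7 = (-2)·105 + (7)·31
12 = 1 × 7 + 5  ⟹  5 = (3)·105 + (-10)·31
7 = 1 × 5 + 2  ⟹  2 = (-5)·105 + (17)·31
5 = 2 × 2 + 1  ⟹  1 = (13)·105 + (-44)·31
So (-44)·31 ≡ 1 (mod 105), i.e. 31^(-1) ≡ -44 ≡ 61 (mod 105).
x ≡ 61 × 15 = 915 ≡ 75 (mod 105).
Check: 31 × 75 = 2325 ≡ 15 (mod 105).
Unique solution: x ≡ 75 (mod 105)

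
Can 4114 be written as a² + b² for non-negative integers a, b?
33² + 55² (a=33, b=55)

Factorization: 4114 = 2 × 11^2 × 17
By Fermat: n is sum of two squares iff every prime p ≡ 3 (mod 4) appears to even power.
All primes ≡ 3 (mod 4) appear to even power.
Search a = 0, 1, 2, … for 4114 - a² a perfect square: first hit at a = 33: 4114 - 1089 = 3025 = 55².
4114 = 33² + 55² = 1089 + 3025 ✓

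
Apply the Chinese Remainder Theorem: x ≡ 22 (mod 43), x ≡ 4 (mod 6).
22

Using Chinese Remainder Theorem:
M = 43 × 6 = 258
M1 = 6, M2 = 43
y1 = 6^(-1) mod 43 = 36
y2 = 43^(-1) mod 6 = 1
x = (22×6×36 + 4×43×1) mod 258 = 22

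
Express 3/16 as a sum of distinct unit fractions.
1/6 + 1/48

Greedy algorithm:
3/16: ceiling(16/3) = 6, use 1/6
1/48: ceiling(48/1) = 48, use 1/48
Result: 3/16 = 1/6 + 1/48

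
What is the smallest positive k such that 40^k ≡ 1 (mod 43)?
21

43 is prime, so ord(40) divides φ(43) = 42.
Divisors of 42: 1, 2, 3, 6, 7, 14, 21, 42.
Repeated squaring: 40^1 ≡ 40, 40^2 ≡ 9, 40^4 ≡ 38, 40^8 ≡ 25, 40^16 ≡ 23, 40^32 ≡ 13 (mod 43).
Test 40^d mod 43 for each divisor d in increasing order:
40^1 ≡ 40
40^2 ≡ 9
40^3 = 40^2·40^1 ≡ 16
40^6 = 40^4·40^2 ≡ 41
40^7 = 40^4·40^2·40^1 ≡ 6
40^14 = 40^8·40^4·40^2 ≡ 36
40^21 = 40^16·40^4·40^1 ≡ 1  ← first divisor giving 1
The order is 21.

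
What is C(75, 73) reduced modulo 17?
4

Using Lucas' theorem:
Write n=75 and k=73 in base 17:
n in base 17: [4, 7]
k in base 17: [4, 5]
C(75,73) mod 17 = ∏ C(n_i, k_i) mod 17
Digit binomials (mod 17): C(4,4) = 1; C(7,5) = 21 ≡ 4
Product: 1 × 4 = 4 ≡ 4 (mod 17)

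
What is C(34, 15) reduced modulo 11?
0

Using Lucas' theorem:
Write n=34 and k=15 in base 11:
n in base 11: [3, 1]
k in base 11: [1, 4]
C(34,15) mod 11 = ∏ C(n_i, k_i) mod 11
Digit binomials (mod 11): C(3,1) = 3; C(1,4) = 0 (k_i > n_i)
Product: 3 × 0 = 0 ≡ 0 (mod 11)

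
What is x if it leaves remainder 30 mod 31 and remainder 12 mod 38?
278

Using Chinese Remainder Theorem:
M = 31 × 38 = 1178
M1 = 38, M2 = 31
y1 = 38^(-1) mod 31 = 9
y2 = 31^(-1) mod 38 = 27
x = (30×38×9 + 12×31×27) mod 1178 = 278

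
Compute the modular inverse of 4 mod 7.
2

gcd(4, 7) = 1, so the inverse exists.
Extended Euclidean algorithm on (7, 4):
7 = 1 × 4 + 3  ⟹  3 = (1)·7 + (-1)·4
4 = 1 × 3 + 1  ⟹  1 = (-1)·7 + (2)·4
So (2)·4 ≡ 1 (mod 7), i.e. 4^(-1) ≡ 2 (mod 7).
Check: 4 × 2 = 8 ≡ 1 (mod 7)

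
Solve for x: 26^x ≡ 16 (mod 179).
96

Baby-step giant-step with step n = ⌈√179⌉ = 14.
Baby steps 26^j mod 179 (j:value) for j=0..13: 0:1, 1:26, 2:139, 3:34, 4:168, 5:72, 6:82, 7:163, 8:121, 9:103, 10:172, 11:176, 12:101, 13:120.
Giant-step multiplier: 26^(-14) ≡ 26^(178-14) = 26^164 ≡ 93 (mod 179).
Giant steps γ_i = 16·93^i mod 179: γ_0=16, γ_1=56, γ_2=17, γ_3=149, γ_4=74, γ_5=80, γ_6=101 (in table at j=12).
x = i·n + j = 6·14 + 12 = 96.
Check: 26^96 ≡ 16 (mod 179).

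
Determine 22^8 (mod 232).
152

Repeated squaring. Binary of 8 = 1000.
22^1 ≡ 22 (mod 232); 22^2 ≡ 20 (mod 232); 22^4 ≡ 168 (mod 232); 22^8 ≡ 152 (mod 232)
22^8 = 22^8 ≡ 152 (mod 232)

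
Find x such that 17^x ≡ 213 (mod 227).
110

Baby-step giant-step with step n = ⌈√227⌉ = 16.
Baby steps 17^j mod 227 (j:value) for j=0..15: 0:1, 1:17, 2:62, 3:146, 4:212, 5:199, 6:205, 7:80, 8:225, 9:193, 10:103, 11:162, 12:30, 13:56, 14:44, 15:67.
Giant-step multiplier: 17^(-16) ≡ 17^(226-16) = 17^210 ≡ 57 (mod 227).
Giant steps γ_i = 213·57^i mod 227: γ_0=213, γ_1=110, γ_2=141, γ_3=92, γ_4=23, γ_5=176, γ_6=44 (in table at j=14).
x = i·n + j = 6·16 + 14 = 110.
Check: 17^110 ≡ 213 (mod 227).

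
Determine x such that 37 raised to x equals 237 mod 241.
20

Baby-step giant-step with step n = ⌈√241⌉ = 16.
Baby steps 37^j mod 241 (j:value) for j=0..15: 0:1, 1:37, 2:164, 3:43, 4:145, 5:63, 6:162, 7:210, 8:58, 9:218, 10:113, 11:84, 12:216, 13:39, 14:238, 15:130.
Giant-step multiplier: 37^(-16) ≡ 37^(240-16) = 37^224 ≡ 24 (mod 241).
Giant steps γ_i = 237·24^i mod 241: γ_0=237, γ_1=145 (in table at j=4).
x = i·n + j = 1·16 + 4 = 20.
Check: 37^20 ≡ 237 (mod 241).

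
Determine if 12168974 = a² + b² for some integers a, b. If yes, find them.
Not possible

Factorization: 12168974 = 2 × 17 × 71^3
By Fermat: n is sum of two squares iff every prime p ≡ 3 (mod 4) appears to even power.
Prime(s) ≡ 3 (mod 4) with odd exponent: [(71, 3)]
Therefore 12168974 cannot be expressed as a² + b².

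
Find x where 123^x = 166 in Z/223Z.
140

Baby-step giant-step with step n = ⌈√223⌉ = 15.
Baby steps 123^j mod 223 (j:value) for j=0..14: 0:1, 1:123, 2:188, 3:155, 4:110, 5:150, 6:164, 7:102, 8:58, 9:221, 10:200, 11:70, 12:136, 13:3, 14:146.
Giant-step multiplier: 123^(-15) ≡ 123^(222-15) = 123^207 ≡ 206 (mod 223).
Giant steps γ_i = 166·206^i mod 223: γ_0=166, γ_1=77, γ_2=29, γ_3=176, γ_4=130, γ_5=20, γ_6=106, γ_7=205, γ_8=83, γ_9=150 (in table at j=5).
x = i·n + j = 9·15 + 5 = 140.
Check: 123^140 ≡ 166 (mod 223).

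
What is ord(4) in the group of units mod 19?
9

19 is prime, so ord(4) divides φ(19) = 18.
Divisors of 18: 1, 2, 3, 6, 9, 18.
Repeated squaring: 4^1 ≡ 4, 4^2 ≡ 16, 4^4 ≡ 9, 4^8 ≡ 5, 4^16 ≡ 6 (mod 19).
Test 4^d mod 19 for each divisor d in increasing order:
4^1 ≡ 4
4^2 ≡ 16
4^3 = 4^2·4^1 ≡ 7
4^6 = 4^4·4^2 ≡ 11
4^9 = 4^8·4^1 ≡ 1  ← first divisor giving 1
The order is 9.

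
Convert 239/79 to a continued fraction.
[3; 39, 2]

Euclidean algorithm steps:
239 = 3 × 79 + 2
79 = 39 × 2 + 1
2 = 2 × 1 + 0
Continued fraction: [3; 39, 2]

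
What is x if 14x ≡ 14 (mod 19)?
x ≡ 1 (mod 19)

gcd(14, 19) = 1, which divides 14, so solutions exist.
Find 14^(-1) mod 19 by the extended Euclidean algorithm:
19 = 1 × 14 + 5  ⟹  5 = (1)·19 + (-1)·14
14 = 2 × 5 + 4  ⟹  4 = (-2)·19 + (3)·14
5 = 1 × 4 + 1  ⟹  1 = (3)·19 + (-4)·14
So (-4)·14 ≡ 1 (mod 19), i.e. 14^(-1) ≡ -4 ≡ 15 (mod 19).
x ≡ 15 × 14 = 210 ≡ 1 (mod 19).
Check: 14 × 1 = 14 ≡ 14 (mod 19).
Unique solution: x ≡ 1 (mod 19)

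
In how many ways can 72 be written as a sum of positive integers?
5392783

p(n) counts ways to write n as a sum of positive integers (order ignored).
Euler's pentagonal recurrence: p(k) = p(k-1) + p(k-2) - p(k-5) - p(k-7) + p(k-12) + p(k-15) - ... (offsets j(3j∓1)/2, signs ++--, p(0)=1, p(<0)=0).
DP table for k = 0..71: p(0)=1, p(1)=1, p(2)=2, p(3)=3, p(4)=5, p(5)=7, p(6)=11, p(7)=15, p(8)=22, p(9)=30, p(10)=42, p(11)=56, p(12)=77, p(13)=101, p(14)=135, p(15)=176, p(16)=231, p(17)=297, p(18)=385, p(19)=490, p(20)=627, p(21)=792, p(22)=1002, p(23)=1255, p(24)=1575, p(25)=1958, p(26)=2436, p(27)=3010, p(28)=3718, p(29)=4565, p(30)=5604, p(31)=6842, p(32)=8349, p(33)=10143, p(34)=12310, p(35)=14883, p(36)=17977, p(37)=21637, p(38)=26015, p(39)=31185, p(40)=37338, p(41)=44583, p(42)=53174, p(43)=63261, p(44)=75175, p(45)=89134, p(46)=105558, p(47)=124754, p(48)=147273, p(49)=173525, p(50)=204226, p(51)=239943, p(52)=281589, p(53)=329931, p(54)=386155, p(55)=451276, p(56)=526823, p(57)=614154, p(58)=715220, p(59)=831820, p(60)=966467, p(61)=1121505, p(62)=1300156, p(63)=1505499, p(64)=1741630, p(65)=2012558, p(66)=2323520, p(67)=2679689, p(68)=3087735, p(69)=3554345, p(70)=4087968, p(71)=4697205.
Final step: p(72) = p(71) + p(70) - p(67) - p(65) + p(60) + p(57) - p(50) - p(46) + p(37) + p(32) - p(21) - p(15) + p(2)
= 4697205 + 4087968 - 2679689 - 2012558 + 966467 + 614154 - 204226 - 105558 + 21637 + 8349 - 792 - 176 + 2
= 5392783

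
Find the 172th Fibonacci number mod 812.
235

Matrix identity: Q^n = [[F_(n+1), F_n], [F_n, F_(n-1)]] with Q = [[1,1],[1,0]].
n = 172 = 10101100₂. Square-and-multiply, entries mod 812:
Q^1 = [[1,1],[1,0]]
Q^2 = (Q^1)² = [[2,1],[1,1]]
Q^5 = (Q^2)²·Q = [[8,5],[5,3]]
Q^10 = (Q^5)² = [[89,55],[55,34]]
Q^21 = (Q^10)²·Q = [[659,390],[390,269]]
Q^43 = (Q^21)²·Q = [[697,117],[117,580]]
Q^86 = (Q^43)² = [[118,1],[1,117]]
Q^172 = (Q^86)² = [[121,235],[235,698]]
F_172 mod 812 = Q^172[0][1] = 235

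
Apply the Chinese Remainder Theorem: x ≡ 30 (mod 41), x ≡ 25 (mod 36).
1465

Using Chinese Remainder Theorem:
M = 41 × 36 = 1476
M1 = 36, M2 = 41
y1 = 36^(-1) mod 41 = 8
y2 = 41^(-1) mod 36 = 29
x = (30×36×8 + 25×41×29) mod 1476 = 1465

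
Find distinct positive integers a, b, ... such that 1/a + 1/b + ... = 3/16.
1/6 + 1/48

Greedy algorithm:
3/16: ceiling(16/3) = 6, use 1/6
1/48: ceiling(48/1) = 48, use 1/48
Result: 3/16 = 1/6 + 1/48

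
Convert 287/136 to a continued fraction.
[2; 9, 15]

Euclidean algorithm steps:
287 = 2 × 136 + 15
136 = 9 × 15 + 1
15 = 15 × 1 + 0
Continued fraction: [2; 9, 15]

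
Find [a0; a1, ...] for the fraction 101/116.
[0; 1, 6, 1, 2, 1, 3]

Euclidean algorithm steps:
101 = 0 × 116 + 101
116 = 1 × 101 + 15
101 = 6 × 15 + 11
15 = 1 × 11 + 4
11 = 2 × 4 + 3
4 = 1 × 3 + 1
3 = 3 × 1 + 0
Continued fraction: [0; 1, 6, 1, 2, 1, 3]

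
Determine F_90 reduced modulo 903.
517

Matrix identity: Q^n = [[F_(n+1), F_n], [F_n, F_(n-1)]] with Q = [[1,1],[1,0]].
n = 90 = 1011010₂. Square-and-multiply, entries mod 903:
Q^1 = [[1,1],[1,0]]
Q^2 = (Q^1)² = [[2,1],[1,1]]
Q^5 = (Q^2)²·Q = [[8,5],[5,3]]
Q^11 = (Q^5)²·Q = [[144,89],[89,55]]
Q^22 = (Q^11)² = [[664,554],[554,110]]
Q^45 = (Q^22)²·Q = [[902,128],[128,774]]
Q^90 = (Q^45)² = [[131,517],[517,517]]
F_90 mod 903 = Q^90[0][1] = 517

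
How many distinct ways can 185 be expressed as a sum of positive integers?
1071823774337

p(n) counts ways to write n as a sum of positive integers (order ignored).
Euler's pentagonal recurrence: p(k) = p(k-1) + p(k-2) - p(k-5) - p(k-7) + p(k-12) + p(k-15) - ... (offsets j(3j∓1)/2, signs ++--, p(0)=1, p(<0)=0).
DP table for k = 0..184: p(0)=1, p(1)=1, p(2)=2, p(3)=3, p(4)=5, p(5)=7, p(6)=11, p(7)=15, p(8)=22, p(9)=30, p(10)=42, p(11)=56, p(12)=77, p(13)=101, p(14)=135, p(15)=176, p(16)=231, p(17)=297, p(18)=385, p(19)=490, p(20)=627, p(21)=792, p(22)=1002, p(23)=1255, p(24)=1575, p(25)=1958, p(26)=2436, p(27)=3010, p(28)=3718, p(29)=4565, p(30)=5604, p(31)=6842, p(32)=8349, p(33)=10143, p(34)=12310, p(35)=14883, p(36)=17977, p(37)=21637, p(38)=26015, p(39)=31185, p(40)=37338, p(41)=44583, p(42)=53174, p(43)=63261, p(44)=75175, p(45)=89134, p(46)=105558, p(47)=124754, p(48)=147273, p(49)=173525, p(50)=204226, p(51)=239943, p(52)=281589, p(53)=329931, p(54)=386155, p(55)=451276, p(56)=526823, p(57)=614154, p(58)=715220, p(59)=831820, p(60)=966467, p(61)=1121505, p(62)=1300156, p(63)=1505499, p(64)=1741630, p(65)=2012558, p(66)=2323520, p(67)=2679689, p(68)=3087735, p(69)=3554345, p(70)=4087968, p(71)=4697205, p(72)=5392783, p(73)=6185689, p(74)=7089500, p(75)=8118264, p(76)=9289091, p(77)=10619863, p(78)=12132164, p(79)=13848650, p(80)=15796476, p(81)=18004327, p(82)=20506255, p(83)=23338469, p(84)=26543660, p(85)=30167357, p(86)=34262962, p(87)=38887673, p(88)=44108109, p(89)=49995925, p(90)=56634173, p(91)=64112359, p(92)=72533807, p(93)=82010177, p(94)=92669720, p(95)=104651419, p(96)=118114304, p(97)=133230930, p(98)=150198136, p(99)=169229875, p(100)=190569292, p(101)=214481126, p(102)=241265379, p(103)=271248950, p(104)=304801365, p(105)=342325709, p(106)=384276336, p(107)=431149389, p(108)=483502844, p(109)=541946240, p(110)=607163746, p(111)=679903203, p(112)=761002156, p(113)=851376628, p(114)=952050665, p(115)=1064144451, p(116)=1188908248, p(117)=1327710076, p(118)=1482074143, p(119)=1653668665, p(120)=1844349560, p(121)=2056148051, p(122)=2291320912, p(123)=2552338241, p(124)=2841940500, p(125)=3163127352, p(126)=3519222692, p(127)=3913864295, p(128)=4351078600, p(129)=4835271870, p(130)=5371315400, p(131)=5964539504, p(132)=6620830889, p(133)=7346629512, p(134)=8149040695, p(135)=9035836076, p(136)=10015581680, p(137)=11097645016, p(138)=12292341831, p(139)=13610949895, p(140)=15065878135, p(141)=16670689208, p(142)=18440293320, p(143)=20390982757, p(144)=22540654445, p(145)=24908858009, p(146)=27517052599, p(147)=30388671978, p(148)=33549419497, p(149)=37027355200, p(150)=40853235313, p(151)=45060624582, p(152)=49686288421, p(153)=54770336324, p(154)=60356673280, p(155)=66493182097, p(156)=73232243759, p(157)=80630964769, p(158)=88751778802, p(159)=97662728555, p(160)=107438159466, p(161)=118159068427, p(162)=129913904637, p(163)=142798995930, p(164)=156919475295, p(165)=172389800255, p(166)=189334822579, p(167)=207890420102, p(168)=228204732751, p(169)=250438925115, p(170)=274768617130, p(171)=301384802048, p(172)=330495499613, p(173)=362326859895, p(174)=397125074750, p(175)=435157697830, p(176)=476715857290, p(177)=522115831195, p(178)=571701605655, p(179)=625846753120, p(180)=684957390936, p(181)=749474411781, p(182)=819876908323, p(183)=896684817527, p(184)=980462880430.
Final step: p(185) = p(184) + p(183) - p(180) - p(178) + p(173) + p(170) - p(163) - p(159) + p(150) + p(145) - p(134) - p(128) + p(115) + p(108) - p(93) - p(85) + p(68) + p(59) - p(40) - p(30) + p(9)
= 980462880430 + 896684817527 - 684957390936 - 571701605655 + 362326859895 + 274768617130 - 142798995930 - 97662728555 + 40853235313 + 24908858009 - 8149040695 - 4351078600 + 1064144451 + 483502844 - 82010177 - 30167357 + 3087735 + 831820 - 37338 - 5604 + 30
= 1071823774337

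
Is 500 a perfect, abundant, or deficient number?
abundant

Proper divisors of 500: sum = 1 + 2 + 4 + 5 + 10 + 20 + 25 + 50 + 100 + 125 + 250 = 592
Since 592 > 500, 500 is abundant.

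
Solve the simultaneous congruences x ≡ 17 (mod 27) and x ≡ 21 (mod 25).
71

Using Chinese Remainder Theorem:
M = 27 × 25 = 675
M1 = 25, M2 = 27
y1 = 25^(-1) mod 27 = 13
y2 = 27^(-1) mod 25 = 13
x = (17×25×13 + 21×27×13) mod 675 = 71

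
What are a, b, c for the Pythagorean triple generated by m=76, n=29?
(4935, 4408, 6617)

Euclid's formula: a = m² - n², b = 2mn, c = m² + n²
m = 76, n = 29
a = 76² - 29² = 5776 - 841 = 4935
b = 2 × 76 × 29 = 4408
c = 76² + 29² = 5776 + 841 = 6617
Verification: 4935² + 4408² = 24354225 + 19430464 = 43784689 = 6617² ✓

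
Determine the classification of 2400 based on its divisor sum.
abundant

Proper divisors of 2400: sum = 1 + 2 + 3 + 4 + 5 + 6 + 8 + 10 + ... + 480 + 600 + 800 + 1200 (35 divisors) = 5412
Since 5412 > 2400, 2400 is abundant.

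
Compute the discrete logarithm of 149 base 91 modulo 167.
63

Baby-step giant-step with step n = ⌈√167⌉ = 13.
Baby steps 91^j mod 167 (j:value) for j=0..12: 0:1, 1:91, 2:98, 3:67, 4:85, 5:53, 6:147, 7:17, 8:44, 9:163, 10:137, 11:109, 12:66.
Giant-step multiplier: 91^(-13) ≡ 91^(166-13) = 91^153 ≡ 139 (mod 167).
Giant steps γ_i = 149·139^i mod 167: γ_0=149, γ_1=3, γ_2=83, γ_3=14, γ_4=109 (in table at j=11).
x = i·n + j = 4·13 + 11 = 63.
Check: 91^63 ≡ 149 (mod 167).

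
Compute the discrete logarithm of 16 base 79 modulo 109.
24

Baby-step giant-step with step n = ⌈√109⌉ = 11.
Baby steps 79^j mod 109 (j:value) for j=0..10: 0:1, 1:79, 2:28, 3:32, 4:21, 5:24, 6:43, 7:18, 8:5, 9:68, 10:31.
Giant-step multiplier: 79^(-11) ≡ 79^(108-11) = 79^97 ≡ 62 (mod 109).
Giant steps γ_i = 16·62^i mod 109: γ_0=16, γ_1=11, γ_2=28 (in table at j=2).
x = i·n + j = 2·11 + 2 = 24.
Check: 79^24 ≡ 16 (mod 109).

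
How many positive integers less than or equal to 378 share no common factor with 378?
108

378 = 2 × 3^3 × 7
φ(n) = n × ∏(1 - 1/p) for each prime p dividing n
φ(378) = 378 × (1 - 1/2) × (1 - 1/3) × (1 - 1/7) = 108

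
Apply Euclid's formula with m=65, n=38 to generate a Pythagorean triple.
(2781, 4940, 5669)

Euclid's formula: a = m² - n², b = 2mn, c = m² + n²
m = 65, n = 38
a = 65² - 38² = 4225 - 1444 = 2781
b = 2 × 65 × 38 = 4940
c = 65² + 38² = 4225 + 1444 = 5669
Verification: 2781² + 4940² = 7733961 + 24403600 = 32137561 = 5669² ✓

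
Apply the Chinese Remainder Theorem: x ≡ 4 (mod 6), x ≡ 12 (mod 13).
64

Using Chinese Remainder Theorem:
M = 6 × 13 = 78
M1 = 13, M2 = 6
y1 = 13^(-1) mod 6 = 1
y2 = 6^(-1) mod 13 = 11
x = (4×13×1 + 12×6×11) mod 78 = 64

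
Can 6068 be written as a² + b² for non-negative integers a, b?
38² + 68² (a=38, b=68)

Factorization: 6068 = 2^2 × 37 × 41
By Fermat: n is sum of two squares iff every prime p ≡ 3 (mod 4) appears to even power.
All primes ≡ 3 (mod 4) appear to even power.
Search a = 0, 1, 2, … for 6068 - a² a perfect square: first hit at a = 38: 6068 - 1444 = 4624 = 68².
6068 = 38² + 68² = 1444 + 4624 ✓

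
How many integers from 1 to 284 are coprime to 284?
140

284 = 2^2 × 71
φ(n) = n × ∏(1 - 1/p) for each prime p dividing n
φ(284) = 284 × (1 - 1/2) × (1 - 1/71) = 140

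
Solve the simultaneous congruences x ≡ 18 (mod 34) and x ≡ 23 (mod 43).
324

Using Chinese Remainder Theorem:
M = 34 × 43 = 1462
M1 = 43, M2 = 34
y1 = 43^(-1) mod 34 = 19
y2 = 34^(-1) mod 43 = 19
x = (18×43×19 + 23×34×19) mod 1462 = 324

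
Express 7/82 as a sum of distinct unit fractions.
1/12 + 1/492

Greedy algorithm:
7/82: ceiling(82/7) = 12, use 1/12
1/492: ceiling(492/1) = 492, use 1/492
Result: 7/82 = 1/12 + 1/492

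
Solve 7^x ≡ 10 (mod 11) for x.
5

Baby-step giant-step with step n = ⌈√11⌉ = 4.
Baby steps 7^j mod 11 (j:value) for j=0..3: 0:1, 1:7, 2:5, 3:2.
Giant-step multiplier: 7^(-4) ≡ 7^(10-4) = 7^6 ≡ 4 (mod 11).
Giant steps γ_i = 10·4^i mod 11: γ_0=10, γ_1=7 (in table at j=1).
x = i·n + j = 1·4 + 1 = 5.
Check: 7^5 ≡ 10 (mod 11).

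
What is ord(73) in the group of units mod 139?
138

139 is prime, so ord(73) divides φ(139) = 138.
Divisors of 138: 1, 2, 3, 6, 23, 46, 69, 138.
Repeated squaring: 73^1 ≡ 73, 73^2 ≡ 47, 73^4 ≡ 124, 73^8 ≡ 86, 73^16 ≡ 29, 73^32 ≡ 7, 73^64 ≡ 49, 73^128 ≡ 38 (mod 139).
Test 73^d mod 139 for each divisor d in increasing order:
73^1 ≡ 73
73^2 ≡ 47
73^3 = 73^2·73^1 ≡ 95
73^6 = 73^4·73^2 ≡ 129
73^23 = 73^16·73^4·73^2·73^1 ≡ 97
73^46 = 73^32·73^8·73^4·73^2 ≡ 96
73^69 = 73^64·73^4·73^1 ≡ 138
73^138 = 73^128·73^8·73^2 ≡ 1  ← first divisor giving 1
The order is 138.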